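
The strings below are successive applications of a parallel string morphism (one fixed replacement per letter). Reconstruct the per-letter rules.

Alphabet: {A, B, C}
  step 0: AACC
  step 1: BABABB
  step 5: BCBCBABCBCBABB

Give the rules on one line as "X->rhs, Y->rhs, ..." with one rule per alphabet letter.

A->BA, B->C, C->B

  step 0 ⇒ step 1: AACC ⇒ BA·BA·B·B
    A ↦ BA
    C ↦ B
    B ↦ C  (constrained at step 1)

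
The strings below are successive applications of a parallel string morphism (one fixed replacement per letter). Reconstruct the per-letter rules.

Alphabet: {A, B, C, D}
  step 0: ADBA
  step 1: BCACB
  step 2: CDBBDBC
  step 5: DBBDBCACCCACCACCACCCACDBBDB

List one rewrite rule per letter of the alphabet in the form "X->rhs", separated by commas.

A->B, B->C, C->DB, D->CA

  step 1 ⇒ step 2: BCACB ⇒ C·DB·B·DB·C
    A ↦ B
    B ↦ C
    C ↦ DB
  step 0 ⇒ step 1: ADBA ⇒ B·CA·C·B
    D ↦ CA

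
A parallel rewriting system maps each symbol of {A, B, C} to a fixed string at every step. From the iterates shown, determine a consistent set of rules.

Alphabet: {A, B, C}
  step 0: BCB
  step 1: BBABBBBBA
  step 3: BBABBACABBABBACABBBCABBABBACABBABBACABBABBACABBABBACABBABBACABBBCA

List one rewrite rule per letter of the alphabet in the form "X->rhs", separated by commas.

  step 0 ⇒ step 1: BCB ⇒ BBA·BBB·BBA
    B ↦ BBA
    C ↦ BBB
    A ↦ CA  (constrained at step 1)

A->CA, B->BBA, C->BBB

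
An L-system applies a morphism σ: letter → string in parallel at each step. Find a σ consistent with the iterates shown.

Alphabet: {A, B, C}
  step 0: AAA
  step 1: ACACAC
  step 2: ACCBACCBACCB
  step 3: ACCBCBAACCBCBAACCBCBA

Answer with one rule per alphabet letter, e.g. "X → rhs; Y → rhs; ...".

  step 2 ⇒ step 3: ACCBACCBACCB ⇒ AC·CB·CB·A·AC·CB·CB·A·AC·CB·CB·A
    A ↦ AC
    B ↦ A
    C ↦ CB

A->AC, B->A, C->CB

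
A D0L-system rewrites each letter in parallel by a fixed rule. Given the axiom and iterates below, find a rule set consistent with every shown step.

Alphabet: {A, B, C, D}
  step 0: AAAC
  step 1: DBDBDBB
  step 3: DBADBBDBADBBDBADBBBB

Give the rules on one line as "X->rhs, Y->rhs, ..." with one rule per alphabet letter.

  step 0 ⇒ step 1: AAAC ⇒ DB·DB·DB·B
    A ↦ DB
    C ↦ B
    B ↦ CC  (constrained at step 1)
    D ↦ AD  (constrained at step 1)

A->DB, B->CC, C->B, D->AD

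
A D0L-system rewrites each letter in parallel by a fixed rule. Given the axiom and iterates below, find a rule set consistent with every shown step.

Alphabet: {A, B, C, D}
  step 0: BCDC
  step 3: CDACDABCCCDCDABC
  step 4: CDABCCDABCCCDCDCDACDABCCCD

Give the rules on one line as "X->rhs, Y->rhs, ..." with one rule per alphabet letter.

  step 3 ⇒ step 4: CDACDABCCCDCDABC ⇒ CD·A·BC·CD·A·BC·C·CD·CD·CD·A·CD·A·BC·C·CD
    A ↦ BC
    B ↦ C
    C ↦ CD
    D ↦ A

A->BC, B->C, C->CD, D->A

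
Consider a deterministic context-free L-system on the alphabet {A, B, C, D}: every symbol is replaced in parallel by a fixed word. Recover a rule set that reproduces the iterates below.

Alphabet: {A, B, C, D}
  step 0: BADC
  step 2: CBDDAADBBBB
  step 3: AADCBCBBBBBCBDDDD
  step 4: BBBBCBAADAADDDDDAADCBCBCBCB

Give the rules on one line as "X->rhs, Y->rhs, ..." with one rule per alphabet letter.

A->BB, B->D, C->AA, D->CB

  step 3 ⇒ step 4: AADCBCBBBBBCBDDDD ⇒ BB·BB·CB·AA·D·AA·D·D·D·D·D·AA·D·CB·CB·CB·CB
    A ↦ BB
    B ↦ D
    C ↦ AA
    D ↦ CB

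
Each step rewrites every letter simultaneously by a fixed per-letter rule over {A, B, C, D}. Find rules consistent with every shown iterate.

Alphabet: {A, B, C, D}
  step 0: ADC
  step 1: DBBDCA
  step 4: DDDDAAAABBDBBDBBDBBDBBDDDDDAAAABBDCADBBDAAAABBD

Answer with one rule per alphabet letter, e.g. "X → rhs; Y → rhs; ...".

  step 0 ⇒ step 1: ADC ⇒ D·BBD·CA
    A ↦ D
    C ↦ CA
    D ↦ BBD
    B ↦ AA  (constrained at step 1)

A->D, B->AA, C->CA, D->BBD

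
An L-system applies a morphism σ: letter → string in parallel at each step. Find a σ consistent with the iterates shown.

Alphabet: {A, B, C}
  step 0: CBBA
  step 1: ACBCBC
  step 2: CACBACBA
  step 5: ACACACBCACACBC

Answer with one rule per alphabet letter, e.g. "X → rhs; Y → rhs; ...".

  step 1 ⇒ step 2: ACBCBC ⇒ C·A·CB·A·CB·A
    A ↦ C
    B ↦ CB
    C ↦ A

A->C, B->CB, C->A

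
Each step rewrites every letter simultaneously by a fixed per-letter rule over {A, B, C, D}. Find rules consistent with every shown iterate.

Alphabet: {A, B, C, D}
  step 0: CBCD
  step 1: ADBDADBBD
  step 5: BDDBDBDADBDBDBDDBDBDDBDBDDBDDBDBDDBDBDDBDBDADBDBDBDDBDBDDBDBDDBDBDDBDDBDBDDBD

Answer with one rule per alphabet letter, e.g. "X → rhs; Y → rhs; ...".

A->DC, B->D, C->ADB, D->BD

  step 0 ⇒ step 1: CBCD ⇒ ADB·D·ADB·BD
    B ↦ D
    C ↦ ADB
    D ↦ BD
    A ↦ DC  (constrained at step 1)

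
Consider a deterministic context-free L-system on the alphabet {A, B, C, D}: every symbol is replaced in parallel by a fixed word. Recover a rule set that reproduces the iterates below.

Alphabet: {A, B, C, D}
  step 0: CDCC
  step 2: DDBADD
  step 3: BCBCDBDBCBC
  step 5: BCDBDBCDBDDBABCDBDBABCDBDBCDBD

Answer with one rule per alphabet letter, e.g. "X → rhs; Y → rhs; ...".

A->D, B->DB, C->A, D->BC

  step 2 ⇒ step 3: DDBADD ⇒ BC·BC·DB·D·BC·BC
    A ↦ D
    B ↦ DB
    D ↦ BC
    C ↦ A  (constrained at step 0)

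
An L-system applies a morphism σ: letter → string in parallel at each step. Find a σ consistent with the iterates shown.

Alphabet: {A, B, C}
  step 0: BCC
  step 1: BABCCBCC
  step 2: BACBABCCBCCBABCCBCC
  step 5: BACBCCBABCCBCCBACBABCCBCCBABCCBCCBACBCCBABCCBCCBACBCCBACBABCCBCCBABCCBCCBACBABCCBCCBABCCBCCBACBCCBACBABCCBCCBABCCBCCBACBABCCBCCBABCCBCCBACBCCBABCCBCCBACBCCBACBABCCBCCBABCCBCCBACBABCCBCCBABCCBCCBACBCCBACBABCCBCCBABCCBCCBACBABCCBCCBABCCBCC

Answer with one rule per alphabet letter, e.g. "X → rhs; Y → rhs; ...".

  step 1 ⇒ step 2: BABCCBCC ⇒ BA·C·BA·BCC·BCC·BA·BCC·BCC
    A ↦ C
    B ↦ BA
    C ↦ BCC

A->C, B->BA, C->BCC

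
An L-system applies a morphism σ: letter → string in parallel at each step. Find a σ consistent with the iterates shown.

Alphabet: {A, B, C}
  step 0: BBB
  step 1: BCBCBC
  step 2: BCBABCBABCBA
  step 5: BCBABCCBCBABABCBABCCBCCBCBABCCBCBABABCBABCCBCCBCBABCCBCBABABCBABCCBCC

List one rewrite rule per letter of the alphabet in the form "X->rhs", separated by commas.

A->C, B->BC, C->BA

  step 1 ⇒ step 2: BCBCBC ⇒ BC·BA·BC·BA·BC·BA
    B ↦ BC
    C ↦ BA
    A ↦ C  (constrained at step 2)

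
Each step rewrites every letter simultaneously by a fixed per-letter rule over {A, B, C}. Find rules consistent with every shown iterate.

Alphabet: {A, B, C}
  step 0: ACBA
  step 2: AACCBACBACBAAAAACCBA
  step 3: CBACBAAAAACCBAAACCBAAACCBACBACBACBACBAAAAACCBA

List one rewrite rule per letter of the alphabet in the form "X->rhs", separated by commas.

A->CBA, B->C, C->AA

  step 2 ⇒ step 3: AACCBACBACBAAAAACCBA ⇒ CBA·CBA·AA·AA·C·CBA·AA·C·CBA·AA·C·CBA·CBA·CBA·CBA·CBA·AA·AA·C·CBA
    A ↦ CBA
    B ↦ C
    C ↦ AA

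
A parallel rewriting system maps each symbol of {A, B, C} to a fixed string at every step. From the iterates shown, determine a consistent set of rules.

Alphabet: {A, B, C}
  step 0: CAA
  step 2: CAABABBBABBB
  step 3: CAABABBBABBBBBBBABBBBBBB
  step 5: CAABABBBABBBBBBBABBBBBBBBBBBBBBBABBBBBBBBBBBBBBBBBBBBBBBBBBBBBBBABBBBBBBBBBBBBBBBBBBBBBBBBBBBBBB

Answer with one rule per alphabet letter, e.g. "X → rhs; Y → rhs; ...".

  step 2 ⇒ step 3: CAABABBBABBB ⇒ CA·AB·AB·BB·AB·BB·BB·BB·AB·BB·BB·BB
    A ↦ AB
    B ↦ BB
    C ↦ CA

A->AB, B->BB, C->CA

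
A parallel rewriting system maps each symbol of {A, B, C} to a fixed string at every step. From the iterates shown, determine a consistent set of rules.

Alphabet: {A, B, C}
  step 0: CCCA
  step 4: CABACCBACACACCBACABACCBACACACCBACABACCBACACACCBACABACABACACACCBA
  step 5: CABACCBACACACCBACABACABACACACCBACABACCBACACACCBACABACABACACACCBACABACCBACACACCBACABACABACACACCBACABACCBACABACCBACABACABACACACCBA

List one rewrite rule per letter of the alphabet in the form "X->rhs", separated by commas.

A->BA, B->CC, C->CA

  step 4 ⇒ step 5: CABACCBACACACCBACABACCBACACACCBACABACCBACACACCBACABACABACACACCBA ⇒ CA·BA·CC·BA·CA·CA·CC·BA·CA·BA·CA·BA·CA·CA·CC·BA·CA·BA·CC·BA·CA·CA·CC·BA·CA·BA·CA·BA·CA·CA·CC·BA·CA·BA·CC·BA·CA·CA·CC·BA·CA·BA·CA·BA·CA·CA·CC·BA·CA·BA·CC·BA·CA·BA·CC·BA·CA·BA·CA·BA·CA·CA·CC·BA
    A ↦ BA
    B ↦ CC
    C ↦ CA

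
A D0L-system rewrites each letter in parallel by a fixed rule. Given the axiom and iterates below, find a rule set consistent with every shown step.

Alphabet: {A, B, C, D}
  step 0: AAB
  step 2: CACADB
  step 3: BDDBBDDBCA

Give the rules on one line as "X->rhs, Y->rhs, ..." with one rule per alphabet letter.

A->DB, B->A, C->BD, D->C

  step 2 ⇒ step 3: CACADB ⇒ BD·DB·BD·DB·C·A
    A ↦ DB
    B ↦ A
    C ↦ BD
    D ↦ C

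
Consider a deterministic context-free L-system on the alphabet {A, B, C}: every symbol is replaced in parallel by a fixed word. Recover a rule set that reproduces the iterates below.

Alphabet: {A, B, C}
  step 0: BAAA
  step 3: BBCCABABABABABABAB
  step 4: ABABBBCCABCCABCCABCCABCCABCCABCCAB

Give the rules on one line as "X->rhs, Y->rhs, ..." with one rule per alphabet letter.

  step 3 ⇒ step 4: BBCCABABABABABABAB ⇒ AB·AB·B·B·CC·AB·CC·AB·CC·AB·CC·AB·CC·AB·CC·AB·CC·AB
    A ↦ CC
    B ↦ AB
    C ↦ B

A->CC, B->AB, C->B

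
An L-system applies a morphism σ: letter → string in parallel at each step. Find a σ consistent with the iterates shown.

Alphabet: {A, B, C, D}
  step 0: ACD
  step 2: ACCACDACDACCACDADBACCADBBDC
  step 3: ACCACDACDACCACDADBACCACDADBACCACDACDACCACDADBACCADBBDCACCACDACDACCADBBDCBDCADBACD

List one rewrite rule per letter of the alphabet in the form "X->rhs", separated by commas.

  step 2 ⇒ step 3: ACCACDACDACCACDADBACCADBBDC ⇒ ACC·ACD·ACD·ACC·ACD·ADB·ACC·ACD·ADB·ACC·ACD·ACD·ACC·ACD·ADB·ACC·ADB·BDC·ACC·ACD·ACD·ACC·ADB·BDC·BDC·ADB·ACD
    A ↦ ACC
    B ↦ BDC
    C ↦ ACD
    D ↦ ADB

A->ACC, B->BDC, C->ACD, D->ADB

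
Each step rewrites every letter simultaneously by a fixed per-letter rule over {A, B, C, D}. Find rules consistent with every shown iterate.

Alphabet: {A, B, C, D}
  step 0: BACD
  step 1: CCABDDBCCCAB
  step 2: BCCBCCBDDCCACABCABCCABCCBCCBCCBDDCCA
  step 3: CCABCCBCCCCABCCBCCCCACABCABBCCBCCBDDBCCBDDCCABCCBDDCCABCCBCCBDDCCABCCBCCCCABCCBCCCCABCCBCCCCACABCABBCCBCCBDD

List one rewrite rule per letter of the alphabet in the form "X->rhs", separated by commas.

A->BDD, B->CCA, C->BCC, D->CAB

  step 2 ⇒ step 3: BCCBCCBDDCCACABCABCCABCCBCCBCCBDDCCA ⇒ CCA·BCC·BCC·CCA·BCC·BCC·CCA·CAB·CAB·BCC·BCC·BDD·BCC·BDD·CCA·BCC·BDD·CCA·BCC·BCC·BDD·CCA·BCC·BCC·CCA·BCC·BCC·CCA·BCC·BCC·CCA·CAB·CAB·BCC·BCC·BDD
    A ↦ BDD
    B ↦ CCA
    C ↦ BCC
    D ↦ CAB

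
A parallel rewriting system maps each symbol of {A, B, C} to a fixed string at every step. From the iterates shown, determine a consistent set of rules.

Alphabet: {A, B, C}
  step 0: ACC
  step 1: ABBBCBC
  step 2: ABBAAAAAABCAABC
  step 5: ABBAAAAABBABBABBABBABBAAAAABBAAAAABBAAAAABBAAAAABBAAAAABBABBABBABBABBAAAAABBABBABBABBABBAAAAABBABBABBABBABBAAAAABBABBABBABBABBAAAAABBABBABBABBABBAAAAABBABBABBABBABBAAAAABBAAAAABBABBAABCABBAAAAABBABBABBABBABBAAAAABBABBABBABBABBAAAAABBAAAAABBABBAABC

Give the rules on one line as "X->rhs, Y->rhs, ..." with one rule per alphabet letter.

  step 1 ⇒ step 2: ABBBCBC ⇒ ABB·AA·AA·AA·BC·AA·BC
    A ↦ ABB
    B ↦ AA
    C ↦ BC

A->ABB, B->AA, C->BC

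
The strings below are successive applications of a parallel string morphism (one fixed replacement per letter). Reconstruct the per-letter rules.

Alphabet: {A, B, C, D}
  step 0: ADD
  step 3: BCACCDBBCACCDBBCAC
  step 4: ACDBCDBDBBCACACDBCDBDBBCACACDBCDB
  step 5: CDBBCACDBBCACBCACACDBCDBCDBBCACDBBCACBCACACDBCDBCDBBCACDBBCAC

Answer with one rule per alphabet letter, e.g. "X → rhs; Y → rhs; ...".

  step 4 ⇒ step 5: ACDBCDBDBBCACACDBCDBDBBCACACDBCDB ⇒ C·DB·BC·AC·DB·BC·AC·BC·AC·AC·DB·C·DB·C·DB·BC·AC·DB·BC·AC·BC·AC·AC·DB·C·DB·C·DB·BC·AC·DB·BC·AC
    A ↦ C
    B ↦ AC
    C ↦ DB
    D ↦ BC

A->C, B->AC, C->DB, D->BC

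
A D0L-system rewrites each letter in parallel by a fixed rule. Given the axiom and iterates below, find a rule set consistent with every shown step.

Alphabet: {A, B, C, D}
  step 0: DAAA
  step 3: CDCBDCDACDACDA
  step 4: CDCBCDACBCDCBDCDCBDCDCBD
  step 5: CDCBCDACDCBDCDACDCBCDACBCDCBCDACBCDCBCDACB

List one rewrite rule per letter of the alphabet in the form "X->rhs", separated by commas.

  step 4 ⇒ step 5: CDCBCDACBCDCBDCDCBDCDCBD ⇒ CD·CB·CD·A·CD·CB·D·CD·A·CD·CB·CD·A·CB·CD·CB·CD·A·CB·CD·CB·CD·A·CB
    A ↦ D
    B ↦ A
    C ↦ CD
    D ↦ CB

A->D, B->A, C->CD, D->CB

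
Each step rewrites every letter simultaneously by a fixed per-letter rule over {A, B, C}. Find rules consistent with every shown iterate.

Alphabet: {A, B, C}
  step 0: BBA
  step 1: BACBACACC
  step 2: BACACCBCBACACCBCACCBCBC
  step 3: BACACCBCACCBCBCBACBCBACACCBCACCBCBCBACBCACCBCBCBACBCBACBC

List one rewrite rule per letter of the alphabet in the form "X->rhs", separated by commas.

A->ACC, B->BAC, C->BC

  step 2 ⇒ step 3: BACACCBCBACACCBCACCBCBC ⇒ BAC·ACC·BC·ACC·BC·BC·BAC·BC·BAC·ACC·BC·ACC·BC·BC·BAC·BC·ACC·BC·BC·BAC·BC·BAC·BC
    A ↦ ACC
    B ↦ BAC
    C ↦ BC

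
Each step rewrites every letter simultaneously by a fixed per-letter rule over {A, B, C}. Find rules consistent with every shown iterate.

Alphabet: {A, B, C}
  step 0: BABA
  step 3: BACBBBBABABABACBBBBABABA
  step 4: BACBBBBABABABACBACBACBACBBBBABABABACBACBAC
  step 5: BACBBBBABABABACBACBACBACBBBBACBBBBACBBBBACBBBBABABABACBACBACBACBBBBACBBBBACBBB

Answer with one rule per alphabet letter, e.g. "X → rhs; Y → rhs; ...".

A->C, B->BA, C->BBB

  step 4 ⇒ step 5: BACBBBBABABABACBACBACBACBBBBABABABACBACBAC ⇒ BA·C·BBB·BA·BA·BA·BA·C·BA·C·BA·C·BA·C·BBB·BA·C·BBB·BA·C·BBB·BA·C·BBB·BA·BA·BA·BA·C·BA·C·BA·C·BA·C·BBB·BA·C·BBB·BA·C·BBB
    A ↦ C
    B ↦ BA
    C ↦ BBB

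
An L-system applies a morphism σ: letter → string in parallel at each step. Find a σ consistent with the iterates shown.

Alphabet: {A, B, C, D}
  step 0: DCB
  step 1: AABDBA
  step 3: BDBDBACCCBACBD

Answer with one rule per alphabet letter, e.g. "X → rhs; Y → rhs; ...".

A->C, B->BA, C->BD, D->AA

  step 0 ⇒ step 1: DCB ⇒ AA·BD·BA
    B ↦ BA
    C ↦ BD
    D ↦ AA
    A ↦ C  (constrained at step 1)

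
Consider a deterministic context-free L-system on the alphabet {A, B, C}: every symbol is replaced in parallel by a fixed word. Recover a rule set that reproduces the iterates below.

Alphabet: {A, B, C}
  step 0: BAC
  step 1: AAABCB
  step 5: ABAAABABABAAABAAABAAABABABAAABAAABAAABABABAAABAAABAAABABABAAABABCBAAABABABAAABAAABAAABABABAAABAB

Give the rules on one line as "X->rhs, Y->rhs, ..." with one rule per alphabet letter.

  step 0 ⇒ step 1: BAC ⇒ AA·AB·CB
    A ↦ AB
    B ↦ AA
    C ↦ CB

A->AB, B->AA, C->CB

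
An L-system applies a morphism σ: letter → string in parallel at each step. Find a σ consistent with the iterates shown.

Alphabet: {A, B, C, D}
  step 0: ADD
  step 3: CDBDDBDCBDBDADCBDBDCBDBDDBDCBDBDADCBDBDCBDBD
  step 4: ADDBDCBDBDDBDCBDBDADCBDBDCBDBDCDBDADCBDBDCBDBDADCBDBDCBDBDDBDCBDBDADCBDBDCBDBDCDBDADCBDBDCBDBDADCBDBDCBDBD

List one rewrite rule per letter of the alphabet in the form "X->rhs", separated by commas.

A->C, B->CB, C->AD, D->DBD

  step 3 ⇒ step 4: CDBDDBDCBDBDADCBDBDCBDBDDBDCBDBDADCBDBDCBDBD ⇒ AD·DBD·CB·DBD·DBD·CB·DBD·AD·CB·DBD·CB·DBD·C·DBD·AD·CB·DBD·CB·DBD·AD·CB·DBD·CB·DBD·DBD·CB·DBD·AD·CB·DBD·CB·DBD·C·DBD·AD·CB·DBD·CB·DBD·AD·CB·DBD·CB·DBD
    A ↦ C
    B ↦ CB
    C ↦ AD
    D ↦ DBD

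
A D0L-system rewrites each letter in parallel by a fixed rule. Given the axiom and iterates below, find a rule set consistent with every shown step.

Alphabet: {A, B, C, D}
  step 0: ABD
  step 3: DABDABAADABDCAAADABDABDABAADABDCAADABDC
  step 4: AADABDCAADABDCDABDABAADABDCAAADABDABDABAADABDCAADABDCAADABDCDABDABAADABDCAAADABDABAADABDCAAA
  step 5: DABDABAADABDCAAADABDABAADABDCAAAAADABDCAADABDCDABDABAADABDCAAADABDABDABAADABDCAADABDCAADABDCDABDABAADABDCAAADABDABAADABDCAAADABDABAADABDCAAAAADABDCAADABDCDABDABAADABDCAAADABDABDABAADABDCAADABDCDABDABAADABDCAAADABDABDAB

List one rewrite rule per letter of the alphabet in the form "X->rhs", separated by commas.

A->DAB, B->DC, C->A, D->AA

  step 4 ⇒ step 5: AADABDCAADABDCDABDABAADABDCAAADABDABDABAADABDCAADABDCAADABDCDABDABAADABDCAAADABDABAADABDCAAA ⇒ DAB·DAB·AA·DAB·DC·AA·A·DAB·DAB·AA·DAB·DC·AA·A·AA·DAB·DC·AA·DAB·DC·DAB·DAB·AA·DAB·DC·AA·A·DAB·DAB·DAB·AA·DAB·DC·AA·DAB·DC·AA·DAB·DC·DAB·DAB·AA·DAB·DC·AA·A·DAB·DAB·AA·DAB·DC·AA·A·DAB·DAB·AA·DAB·DC·AA·A·AA·DAB·DC·AA·DAB·DC·DAB·DAB·AA·DAB·DC·AA·A·DAB·DAB·DAB·AA·DAB·DC·AA·DAB·DC·DAB·DAB·AA·DAB·DC·AA·A·DAB·DAB·DAB
    A ↦ DAB
    B ↦ DC
    C ↦ A
    D ↦ AA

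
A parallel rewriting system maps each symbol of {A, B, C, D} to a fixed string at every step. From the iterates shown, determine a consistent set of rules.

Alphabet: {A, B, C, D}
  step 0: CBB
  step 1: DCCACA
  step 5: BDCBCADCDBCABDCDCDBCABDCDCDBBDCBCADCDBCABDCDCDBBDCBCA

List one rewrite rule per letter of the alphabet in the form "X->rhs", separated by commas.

A->DB, B->CA, C->DC, D->B

  step 0 ⇒ step 1: CBB ⇒ DC·CA·CA
    B ↦ CA
    C ↦ DC
    A ↦ DB  (constrained at step 1)
    D ↦ B  (constrained at step 1)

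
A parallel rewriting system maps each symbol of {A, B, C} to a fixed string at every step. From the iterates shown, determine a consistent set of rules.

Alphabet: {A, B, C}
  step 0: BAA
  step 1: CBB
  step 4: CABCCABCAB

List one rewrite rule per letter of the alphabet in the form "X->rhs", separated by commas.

  step 0 ⇒ step 1: BAA ⇒ C·B·B
    A ↦ B
    B ↦ C
    C ↦ CA  (constrained at step 1)

A->B, B->C, C->CA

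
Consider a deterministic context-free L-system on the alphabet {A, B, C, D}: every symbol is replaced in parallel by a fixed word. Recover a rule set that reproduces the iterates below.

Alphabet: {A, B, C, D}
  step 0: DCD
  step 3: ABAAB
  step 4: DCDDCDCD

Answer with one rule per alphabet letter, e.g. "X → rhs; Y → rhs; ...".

A->DC, B->D, C->B, D->A

  step 3 ⇒ step 4: ABAAB ⇒ DC·D·DC·DC·D
    A ↦ DC
    B ↦ D
    C ↦ B  (constrained at step 0)
    D ↦ A  (constrained at step 0)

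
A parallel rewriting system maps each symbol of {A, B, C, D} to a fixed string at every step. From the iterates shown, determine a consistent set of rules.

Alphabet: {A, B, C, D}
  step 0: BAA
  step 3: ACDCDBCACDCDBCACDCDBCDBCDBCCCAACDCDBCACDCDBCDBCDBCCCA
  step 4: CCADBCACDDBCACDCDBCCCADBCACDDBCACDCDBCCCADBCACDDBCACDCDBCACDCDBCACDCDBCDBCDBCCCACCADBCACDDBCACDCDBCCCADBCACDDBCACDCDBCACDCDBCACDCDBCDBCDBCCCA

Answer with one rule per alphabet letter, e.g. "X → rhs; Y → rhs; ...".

  step 3 ⇒ step 4: ACDCDBCACDCDBCACDCDBCDBCDBCCCAACDCDBCACDCDBCDBCDBCCCA ⇒ CCA·DBC·ACD·DBC·ACD·C·DBC·CCA·DBC·ACD·DBC·ACD·C·DBC·CCA·DBC·ACD·DBC·ACD·C·DBC·ACD·C·DBC·ACD·C·DBC·DBC·DBC·CCA·CCA·DBC·ACD·DBC·ACD·C·DBC·CCA·DBC·ACD·DBC·ACD·C·DBC·ACD·C·DBC·ACD·C·DBC·DBC·DBC·CCA
    A ↦ CCA
    B ↦ C
    C ↦ DBC
    D ↦ ACD

A->CCA, B->C, C->DBC, D->ACD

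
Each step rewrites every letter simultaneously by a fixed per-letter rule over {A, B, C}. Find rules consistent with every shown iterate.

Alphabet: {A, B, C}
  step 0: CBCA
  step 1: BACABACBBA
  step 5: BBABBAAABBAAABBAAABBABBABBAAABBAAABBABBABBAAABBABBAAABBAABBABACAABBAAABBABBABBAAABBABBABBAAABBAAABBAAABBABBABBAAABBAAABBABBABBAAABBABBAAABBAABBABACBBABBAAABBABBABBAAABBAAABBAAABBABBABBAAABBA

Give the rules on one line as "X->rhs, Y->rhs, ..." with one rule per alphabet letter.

A->BBA, B->A, C->BAC

  step 0 ⇒ step 1: CBCA ⇒ BAC·A·BAC·BBA
    A ↦ BBA
    B ↦ A
    C ↦ BAC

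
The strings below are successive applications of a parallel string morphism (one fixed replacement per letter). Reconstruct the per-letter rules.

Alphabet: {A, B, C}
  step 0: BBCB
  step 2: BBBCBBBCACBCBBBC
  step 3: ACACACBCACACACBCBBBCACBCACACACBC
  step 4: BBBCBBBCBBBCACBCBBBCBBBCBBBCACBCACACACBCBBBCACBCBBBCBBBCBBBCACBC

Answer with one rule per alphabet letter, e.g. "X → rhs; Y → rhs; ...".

A->BB, B->AC, C->BC

  step 3 ⇒ step 4: ACACACBCACACACBCBBBCACBCACACACBC ⇒ BB·BC·BB·BC·BB·BC·AC·BC·BB·BC·BB·BC·BB·BC·AC·BC·AC·AC·AC·BC·BB·BC·AC·BC·BB·BC·BB·BC·BB·BC·AC·BC
    A ↦ BB
    B ↦ AC
    C ↦ BC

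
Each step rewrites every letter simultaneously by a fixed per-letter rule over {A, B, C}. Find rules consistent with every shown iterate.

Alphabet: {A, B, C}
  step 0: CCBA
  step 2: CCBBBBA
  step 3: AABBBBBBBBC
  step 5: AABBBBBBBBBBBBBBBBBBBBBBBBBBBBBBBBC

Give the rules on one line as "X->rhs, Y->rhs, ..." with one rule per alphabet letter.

  step 2 ⇒ step 3: CCBBBBA ⇒ A·A·BB·BB·BB·BB·C
    A ↦ C
    B ↦ BB
    C ↦ A

A->C, B->BB, C->A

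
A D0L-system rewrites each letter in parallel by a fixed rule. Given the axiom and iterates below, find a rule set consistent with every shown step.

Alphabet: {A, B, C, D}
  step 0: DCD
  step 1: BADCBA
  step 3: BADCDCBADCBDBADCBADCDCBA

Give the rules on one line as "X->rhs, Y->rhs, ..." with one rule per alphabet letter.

  step 0 ⇒ step 1: DCD ⇒ BA·DC·BA
    C ↦ DC
    D ↦ BA
    A ↦ BD  (constrained at step 1)
    B ↦ DC  (constrained at step 1)

A->BD, B->DC, C->DC, D->BA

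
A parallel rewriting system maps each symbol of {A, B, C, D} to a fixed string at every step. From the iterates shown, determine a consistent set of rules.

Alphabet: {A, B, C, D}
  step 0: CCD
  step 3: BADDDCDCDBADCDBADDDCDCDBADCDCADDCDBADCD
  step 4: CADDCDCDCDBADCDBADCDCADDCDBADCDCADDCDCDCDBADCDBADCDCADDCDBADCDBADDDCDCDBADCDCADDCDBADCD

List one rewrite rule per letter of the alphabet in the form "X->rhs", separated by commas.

  step 3 ⇒ step 4: BADDDCDCDBADCDBADDDCDCDBADCDCADDCDBADCD ⇒ CA·DD·CD·CD·CD·BAD·CD·BAD·CD·CA·DD·CD·BAD·CD·CA·DD·CD·CD·CD·BAD·CD·BAD·CD·CA·DD·CD·BAD·CD·BAD·DD·CD·CD·BAD·CD·CA·DD·CD·BAD·CD
    A ↦ DD
    B ↦ CA
    C ↦ BAD
    D ↦ CD

A->DD, B->CA, C->BAD, D->CD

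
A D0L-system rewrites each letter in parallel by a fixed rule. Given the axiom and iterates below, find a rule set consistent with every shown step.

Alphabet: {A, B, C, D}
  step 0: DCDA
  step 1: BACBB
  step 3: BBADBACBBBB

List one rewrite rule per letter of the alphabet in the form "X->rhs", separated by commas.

  step 0 ⇒ step 1: DCDA ⇒ B·AC·B·B
    A ↦ B
    C ↦ AC
    D ↦ B
    B ↦ AD  (constrained at step 1)

A->B, B->AD, C->AC, D->B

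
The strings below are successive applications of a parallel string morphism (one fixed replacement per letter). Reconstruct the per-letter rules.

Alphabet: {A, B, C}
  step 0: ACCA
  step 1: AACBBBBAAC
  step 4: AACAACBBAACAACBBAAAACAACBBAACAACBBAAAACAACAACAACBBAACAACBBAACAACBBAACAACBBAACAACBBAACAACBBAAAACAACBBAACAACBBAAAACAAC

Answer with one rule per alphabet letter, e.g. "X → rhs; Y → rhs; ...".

  step 0 ⇒ step 1: ACCA ⇒ AAC·BB·BB·AAC
    A ↦ AAC
    C ↦ BB
    B ↦ A  (constrained at step 1)

A->AAC, B->A, C->BB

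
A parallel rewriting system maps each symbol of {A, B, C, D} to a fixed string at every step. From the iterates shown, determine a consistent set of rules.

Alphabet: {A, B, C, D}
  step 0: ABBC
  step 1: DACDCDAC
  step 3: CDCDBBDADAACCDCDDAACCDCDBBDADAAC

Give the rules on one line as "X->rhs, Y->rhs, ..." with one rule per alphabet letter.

A->DA, B->CD, C->AC, D->BB

  step 0 ⇒ step 1: ABBC ⇒ DA·CD·CD·AC
    A ↦ DA
    B ↦ CD
    C ↦ AC
    D ↦ BB  (constrained at step 1)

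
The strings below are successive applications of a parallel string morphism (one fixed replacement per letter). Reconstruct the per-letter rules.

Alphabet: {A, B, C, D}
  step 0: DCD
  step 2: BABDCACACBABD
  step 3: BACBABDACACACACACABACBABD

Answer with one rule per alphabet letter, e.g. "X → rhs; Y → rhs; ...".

A->C, B->BA, C->ACA, D->BD

  step 2 ⇒ step 3: BABDCACACBABD ⇒ BA·C·BA·BD·ACA·C·ACA·C·ACA·BA·C·BA·BD
    A ↦ C
    B ↦ BA
    C ↦ ACA
    D ↦ BD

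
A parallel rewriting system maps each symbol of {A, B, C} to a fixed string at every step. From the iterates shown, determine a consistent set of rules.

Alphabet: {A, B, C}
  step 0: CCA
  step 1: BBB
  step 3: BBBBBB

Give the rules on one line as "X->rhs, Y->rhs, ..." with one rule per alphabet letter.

  step 0 ⇒ step 1: CCA ⇒ B·B·B
    A ↦ B
    C ↦ B
    B ↦ CA  (constrained at step 1)

A->B, B->CA, C->B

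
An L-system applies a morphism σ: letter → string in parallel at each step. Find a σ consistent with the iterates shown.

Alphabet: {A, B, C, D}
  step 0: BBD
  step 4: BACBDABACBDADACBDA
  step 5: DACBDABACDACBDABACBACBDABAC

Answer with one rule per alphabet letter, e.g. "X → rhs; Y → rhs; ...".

  step 4 ⇒ step 5: BACBDABACBDADACBDA ⇒ DA·C·B·DA·BA·C·DA·C·B·DA·BA·C·BA·C·B·DA·BA·C
    A ↦ C
    B ↦ DA
    C ↦ B
    D ↦ BA

A->C, B->DA, C->B, D->BA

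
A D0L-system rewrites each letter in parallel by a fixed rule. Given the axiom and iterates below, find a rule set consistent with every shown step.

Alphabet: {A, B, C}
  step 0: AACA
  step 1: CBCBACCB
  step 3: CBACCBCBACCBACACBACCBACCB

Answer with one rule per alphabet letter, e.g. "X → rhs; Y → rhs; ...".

  step 0 ⇒ step 1: AACA ⇒ CB·CB·AC·CB
    A ↦ CB
    C ↦ AC
    B ↦ A  (constrained at step 1)

A->CB, B->A, C->AC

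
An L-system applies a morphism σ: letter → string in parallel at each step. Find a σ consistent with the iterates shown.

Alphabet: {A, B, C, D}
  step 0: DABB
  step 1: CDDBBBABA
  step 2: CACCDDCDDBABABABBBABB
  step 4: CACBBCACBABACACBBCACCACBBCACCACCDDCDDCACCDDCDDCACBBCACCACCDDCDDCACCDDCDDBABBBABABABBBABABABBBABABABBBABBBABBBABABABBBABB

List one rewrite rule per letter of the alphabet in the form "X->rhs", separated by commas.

  step 1 ⇒ step 2: CDDBBBABA ⇒ CAC·CDD·CDD·BA·BA·BA·BB·BA·BB
    A ↦ BB
    B ↦ BA
    C ↦ CAC
    D ↦ CDD

A->BB, B->BA, C->CAC, D->CDD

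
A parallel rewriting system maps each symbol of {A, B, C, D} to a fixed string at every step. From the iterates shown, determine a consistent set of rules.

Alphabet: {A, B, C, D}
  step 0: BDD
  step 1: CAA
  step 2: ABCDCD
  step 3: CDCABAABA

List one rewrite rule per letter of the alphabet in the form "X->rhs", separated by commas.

A->CD, B->C, C->AB, D->A

  step 2 ⇒ step 3: ABCDCD ⇒ CD·C·AB·A·AB·A
    A ↦ CD
    B ↦ C
    C ↦ AB
    D ↦ A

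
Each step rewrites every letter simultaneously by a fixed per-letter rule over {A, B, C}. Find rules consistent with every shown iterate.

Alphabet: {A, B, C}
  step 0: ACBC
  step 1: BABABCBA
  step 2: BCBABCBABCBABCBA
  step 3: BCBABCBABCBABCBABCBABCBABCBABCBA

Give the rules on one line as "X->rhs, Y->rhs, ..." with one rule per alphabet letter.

A->BA, B->BC, C->BA

  step 2 ⇒ step 3: BCBABCBABCBABCBA ⇒ BC·BA·BC·BA·BC·BA·BC·BA·BC·BA·BC·BA·BC·BA·BC·BA
    A ↦ BA
    B ↦ BC
    C ↦ BA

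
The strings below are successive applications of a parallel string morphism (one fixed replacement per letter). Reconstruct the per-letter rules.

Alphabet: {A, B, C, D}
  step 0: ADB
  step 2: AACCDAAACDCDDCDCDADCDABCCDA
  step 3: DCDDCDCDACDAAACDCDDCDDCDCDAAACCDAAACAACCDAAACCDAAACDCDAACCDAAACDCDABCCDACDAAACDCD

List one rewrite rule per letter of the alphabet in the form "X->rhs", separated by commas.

A->DCD, B->ABC, C->CDA, D->AAC

  step 2 ⇒ step 3: AACCDAAACDCDDCDCDADCDABCCDA ⇒ DCD·DCD·CDA·CDA·AAC·DCD·DCD·DCD·CDA·AAC·CDA·AAC·AAC·CDA·AAC·CDA·AAC·DCD·AAC·CDA·AAC·DCD·ABC·CDA·CDA·AAC·DCD
    A ↦ DCD
    B ↦ ABC
    C ↦ CDA
    D ↦ AAC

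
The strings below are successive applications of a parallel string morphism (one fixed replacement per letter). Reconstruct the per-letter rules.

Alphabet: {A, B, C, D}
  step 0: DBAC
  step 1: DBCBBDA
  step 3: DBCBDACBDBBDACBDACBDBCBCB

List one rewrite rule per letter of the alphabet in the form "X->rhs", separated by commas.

A->B, B->CB, C->DA, D->DB

  step 0 ⇒ step 1: DBAC ⇒ DB·CB·B·DA
    A ↦ B
    B ↦ CB
    C ↦ DA
    D ↦ DB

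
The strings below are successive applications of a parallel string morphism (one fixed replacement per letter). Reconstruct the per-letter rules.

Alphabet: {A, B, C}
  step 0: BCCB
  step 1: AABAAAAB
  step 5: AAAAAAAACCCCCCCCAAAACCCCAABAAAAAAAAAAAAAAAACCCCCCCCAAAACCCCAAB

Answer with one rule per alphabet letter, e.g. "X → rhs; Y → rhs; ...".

A->CC, B->AAB, C->A

  step 0 ⇒ step 1: BCCB ⇒ AAB·A·A·AAB
    B ↦ AAB
    C ↦ A
    A ↦ CC  (constrained at step 1)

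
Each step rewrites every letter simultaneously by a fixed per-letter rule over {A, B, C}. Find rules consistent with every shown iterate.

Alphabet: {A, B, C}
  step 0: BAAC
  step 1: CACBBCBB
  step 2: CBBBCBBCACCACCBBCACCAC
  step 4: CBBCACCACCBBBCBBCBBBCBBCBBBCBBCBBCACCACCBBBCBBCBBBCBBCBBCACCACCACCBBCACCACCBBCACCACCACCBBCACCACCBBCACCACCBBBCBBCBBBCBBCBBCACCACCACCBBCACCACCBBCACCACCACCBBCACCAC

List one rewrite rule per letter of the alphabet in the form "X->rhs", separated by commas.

A->B, B->CAC, C->CBB

  step 1 ⇒ step 2: CACBBCBB ⇒ CBB·B·CBB·CAC·CAC·CBB·CAC·CAC
    A ↦ B
    B ↦ CAC
    C ↦ CBB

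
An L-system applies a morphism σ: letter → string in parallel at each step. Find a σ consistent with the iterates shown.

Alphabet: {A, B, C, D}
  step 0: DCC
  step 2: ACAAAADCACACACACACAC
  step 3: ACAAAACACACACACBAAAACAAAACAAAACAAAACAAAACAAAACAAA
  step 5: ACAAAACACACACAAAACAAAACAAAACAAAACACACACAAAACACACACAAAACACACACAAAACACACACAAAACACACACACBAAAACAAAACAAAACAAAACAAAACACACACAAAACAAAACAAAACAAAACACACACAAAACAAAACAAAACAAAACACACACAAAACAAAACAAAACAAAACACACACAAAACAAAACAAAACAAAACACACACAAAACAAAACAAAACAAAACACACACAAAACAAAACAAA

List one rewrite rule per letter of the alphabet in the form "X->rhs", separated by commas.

  step 2 ⇒ step 3: ACAAAADCACACACACACAC ⇒ AC·AAA·AC·AC·AC·AC·ACB·AAA·AC·AAA·AC·AAA·AC·AAA·AC·AAA·AC·AAA·AC·AAA
    A ↦ AC
    C ↦ AAA
    D ↦ ACB
    B ↦ ADC  (constrained at step 3)

A->AC, B->ADC, C->AAA, D->ACB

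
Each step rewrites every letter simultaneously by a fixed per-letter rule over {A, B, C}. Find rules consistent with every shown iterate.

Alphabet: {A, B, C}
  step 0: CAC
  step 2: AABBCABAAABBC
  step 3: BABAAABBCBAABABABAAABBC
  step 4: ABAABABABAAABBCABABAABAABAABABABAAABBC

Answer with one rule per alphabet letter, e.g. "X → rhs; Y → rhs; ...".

A->BA, B->A, C->BBC

  step 3 ⇒ step 4: BABAAABBCBAABABABAAABBC ⇒ A·BA·A·BA·BA·BA·A·A·BBC·A·BA·BA·A·BA·A·BA·A·BA·BA·BA·A·A·BBC
    A ↦ BA
    B ↦ A
    C ↦ BBC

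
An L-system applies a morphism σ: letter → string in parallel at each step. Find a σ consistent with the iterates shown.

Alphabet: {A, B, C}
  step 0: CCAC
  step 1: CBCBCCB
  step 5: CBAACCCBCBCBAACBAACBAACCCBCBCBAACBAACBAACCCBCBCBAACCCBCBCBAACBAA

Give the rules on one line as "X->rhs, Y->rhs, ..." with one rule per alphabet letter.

A->C, B->AA, C->CB

  step 0 ⇒ step 1: CCAC ⇒ CB·CB·C·CB
    A ↦ C
    C ↦ CB
    B ↦ AA  (constrained at step 1)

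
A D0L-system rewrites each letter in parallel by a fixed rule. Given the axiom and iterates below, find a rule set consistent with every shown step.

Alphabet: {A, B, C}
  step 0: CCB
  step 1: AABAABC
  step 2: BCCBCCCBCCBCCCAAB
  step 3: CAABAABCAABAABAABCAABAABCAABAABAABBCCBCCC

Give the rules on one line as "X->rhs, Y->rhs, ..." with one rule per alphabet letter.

  step 2 ⇒ step 3: BCCBCCCBCCBCCCAAB ⇒ C·AAB·AAB·C·AAB·AAB·AAB·C·AAB·AAB·C·AAB·AAB·AAB·BCC·BCC·C
    A ↦ BCC
    B ↦ C
    C ↦ AAB

A->BCC, B->C, C->AAB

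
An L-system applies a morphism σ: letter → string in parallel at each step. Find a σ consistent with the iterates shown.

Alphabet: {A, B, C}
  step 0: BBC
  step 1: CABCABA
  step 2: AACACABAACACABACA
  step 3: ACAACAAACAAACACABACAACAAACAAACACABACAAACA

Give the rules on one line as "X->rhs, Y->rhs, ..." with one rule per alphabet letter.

  step 2 ⇒ step 3: AACACABAACACABACA ⇒ ACA·ACA·A·ACA·A·ACA·CAB·ACA·ACA·A·ACA·A·ACA·CAB·ACA·A·ACA
    A ↦ ACA
    B ↦ CAB
    C ↦ A

A->ACA, B->CAB, C->A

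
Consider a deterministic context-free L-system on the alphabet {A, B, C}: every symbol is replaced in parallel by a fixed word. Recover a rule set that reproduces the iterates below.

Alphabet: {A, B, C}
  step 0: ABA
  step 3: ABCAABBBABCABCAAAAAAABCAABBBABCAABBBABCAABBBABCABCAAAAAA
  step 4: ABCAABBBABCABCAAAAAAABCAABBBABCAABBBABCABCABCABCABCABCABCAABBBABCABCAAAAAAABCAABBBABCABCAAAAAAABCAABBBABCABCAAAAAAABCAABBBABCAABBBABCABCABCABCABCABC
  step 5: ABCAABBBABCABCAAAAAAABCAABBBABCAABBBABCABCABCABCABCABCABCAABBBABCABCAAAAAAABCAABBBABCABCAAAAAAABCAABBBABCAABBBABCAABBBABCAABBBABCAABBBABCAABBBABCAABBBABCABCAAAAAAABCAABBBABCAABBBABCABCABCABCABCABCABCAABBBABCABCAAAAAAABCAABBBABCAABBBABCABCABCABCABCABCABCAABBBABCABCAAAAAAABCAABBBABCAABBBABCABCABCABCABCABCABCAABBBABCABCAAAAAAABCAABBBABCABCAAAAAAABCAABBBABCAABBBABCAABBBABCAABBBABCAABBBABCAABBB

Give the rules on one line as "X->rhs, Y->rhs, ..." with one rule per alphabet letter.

A->ABC, B->AA, C->BBB

  step 4 ⇒ step 5: ABCAABBBABCABCAAAAAAABCAABBBABCAABBBABCABCABCABCABCABCABCAABBBABCABCAAAAAAABCAABBBABCABCAAAAAAABCAABBBABCABCAAAAAAABCAABBBABCAABBBABCABCABCABCABCABC ⇒ ABC·AA·BBB·ABC·ABC·AA·AA·AA·ABC·AA·BBB·ABC·AA·BBB·ABC·ABC·ABC·ABC·ABC·ABC·ABC·AA·BBB·ABC·ABC·AA·AA·AA·ABC·AA·BBB·ABC·ABC·AA·AA·AA·ABC·AA·BBB·ABC·AA·BBB·ABC·AA·BBB·ABC·AA·BBB·ABC·AA·BBB·ABC·AA·BBB·ABC·AA·BBB·ABC·ABC·AA·AA·AA·ABC·AA·BBB·ABC·AA·BBB·ABC·ABC·ABC·ABC·ABC·ABC·ABC·AA·BBB·ABC·ABC·AA·AA·AA·ABC·AA·BBB·ABC·AA·BBB·ABC·ABC·ABC·ABC·ABC·ABC·ABC·AA·BBB·ABC·ABC·AA·AA·AA·ABC·AA·BBB·ABC·AA·BBB·ABC·ABC·ABC·ABC·ABC·ABC·ABC·AA·BBB·ABC·ABC·AA·AA·AA·ABC·AA·BBB·ABC·ABC·AA·AA·AA·ABC·AA·BBB·ABC·AA·BBB·ABC·AA·BBB·ABC·AA·BBB·ABC·AA·BBB·ABC·AA·BBB
    A ↦ ABC
    B ↦ AA
    C ↦ BBB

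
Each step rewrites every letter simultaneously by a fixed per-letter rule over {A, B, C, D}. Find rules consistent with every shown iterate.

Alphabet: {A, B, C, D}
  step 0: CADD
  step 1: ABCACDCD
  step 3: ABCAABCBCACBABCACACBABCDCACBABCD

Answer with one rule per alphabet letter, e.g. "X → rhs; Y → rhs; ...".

  step 0 ⇒ step 1: CADD ⇒ AB·CA·CD·CD
    A ↦ CA
    C ↦ AB
    D ↦ CD
    B ↦ CB  (constrained at step 1)

A->CA, B->CB, C->AB, D->CD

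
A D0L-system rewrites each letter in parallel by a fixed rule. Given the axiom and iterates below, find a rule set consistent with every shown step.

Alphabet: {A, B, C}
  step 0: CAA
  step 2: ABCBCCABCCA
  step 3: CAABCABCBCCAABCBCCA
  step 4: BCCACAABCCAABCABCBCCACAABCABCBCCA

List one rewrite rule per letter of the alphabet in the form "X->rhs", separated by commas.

  step 3 ⇒ step 4: CAABCABCBCCAABCBCCA ⇒ BC·CA·CA·A·BC·CA·A·BC·A·BC·BC·CA·CA·A·BC·A·BC·BC·CA
    A ↦ CA
    B ↦ A
    C ↦ BC

A->CA, B->A, C->BC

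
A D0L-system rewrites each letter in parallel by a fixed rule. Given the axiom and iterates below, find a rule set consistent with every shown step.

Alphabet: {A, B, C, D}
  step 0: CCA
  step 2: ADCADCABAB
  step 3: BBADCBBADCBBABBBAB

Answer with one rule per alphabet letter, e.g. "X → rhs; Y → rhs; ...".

  step 2 ⇒ step 3: ADCADCABAB ⇒ BB·A·DC·BB·A·DC·BB·AB·BB·AB
    A ↦ BB
    B ↦ AB
    C ↦ DC
    D ↦ A

A->BB, B->AB, C->DC, D->A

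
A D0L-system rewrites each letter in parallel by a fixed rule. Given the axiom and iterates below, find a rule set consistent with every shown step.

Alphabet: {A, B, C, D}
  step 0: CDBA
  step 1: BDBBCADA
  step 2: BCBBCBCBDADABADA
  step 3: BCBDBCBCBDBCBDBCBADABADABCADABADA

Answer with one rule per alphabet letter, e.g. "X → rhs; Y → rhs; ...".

  step 2 ⇒ step 3: BCBBCBCBDADABADA ⇒ BC·BD·BC·BC·BD·BC·BD·BC·B·ADA·B·ADA·BC·ADA·B·ADA
    A ↦ ADA
    B ↦ BC
    C ↦ BD
    D ↦ B

A->ADA, B->BC, C->BD, D->B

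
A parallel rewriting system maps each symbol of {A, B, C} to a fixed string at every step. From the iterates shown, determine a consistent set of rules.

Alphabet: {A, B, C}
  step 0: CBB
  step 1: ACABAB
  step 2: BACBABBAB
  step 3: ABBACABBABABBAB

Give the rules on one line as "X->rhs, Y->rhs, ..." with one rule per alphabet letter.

  step 2 ⇒ step 3: BACBABBAB ⇒ AB·B·AC·AB·B·AB·AB·B·AB
    A ↦ B
    B ↦ AB
    C ↦ AC

A->B, B->AB, C->AC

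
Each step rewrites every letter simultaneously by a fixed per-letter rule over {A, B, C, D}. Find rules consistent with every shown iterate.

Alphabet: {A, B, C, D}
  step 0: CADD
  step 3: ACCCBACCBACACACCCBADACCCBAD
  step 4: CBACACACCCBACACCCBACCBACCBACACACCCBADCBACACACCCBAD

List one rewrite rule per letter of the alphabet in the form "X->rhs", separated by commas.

  step 3 ⇒ step 4: ACCCBACCBACACACCCBADACCCBAD ⇒ CB·AC·AC·AC·C·CB·AC·AC·C·CB·AC·CB·AC·CB·AC·AC·AC·C·CB·AD·CB·AC·AC·AC·C·CB·AD
    A ↦ CB
    B ↦ C
    C ↦ AC
    D ↦ AD

A->CB, B->C, C->AC, D->AD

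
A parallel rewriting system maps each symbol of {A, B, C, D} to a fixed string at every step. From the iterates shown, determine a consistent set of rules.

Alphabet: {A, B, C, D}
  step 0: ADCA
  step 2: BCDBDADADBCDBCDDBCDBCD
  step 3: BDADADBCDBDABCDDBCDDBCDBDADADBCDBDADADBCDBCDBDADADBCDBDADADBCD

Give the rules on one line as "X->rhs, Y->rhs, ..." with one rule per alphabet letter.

  step 2 ⇒ step 3: BCDBDADADBCDBCDDBCDBCD ⇒ BDA·DAD·BCD·BDA·BCD·D·BCD·D·BCD·BDA·DAD·BCD·BDA·DAD·BCD·BCD·BDA·DAD·BCD·BDA·DAD·BCD
    A ↦ D
    B ↦ BDA
    C ↦ DAD
    D ↦ BCD

A->D, B->BDA, C->DAD, D->BCD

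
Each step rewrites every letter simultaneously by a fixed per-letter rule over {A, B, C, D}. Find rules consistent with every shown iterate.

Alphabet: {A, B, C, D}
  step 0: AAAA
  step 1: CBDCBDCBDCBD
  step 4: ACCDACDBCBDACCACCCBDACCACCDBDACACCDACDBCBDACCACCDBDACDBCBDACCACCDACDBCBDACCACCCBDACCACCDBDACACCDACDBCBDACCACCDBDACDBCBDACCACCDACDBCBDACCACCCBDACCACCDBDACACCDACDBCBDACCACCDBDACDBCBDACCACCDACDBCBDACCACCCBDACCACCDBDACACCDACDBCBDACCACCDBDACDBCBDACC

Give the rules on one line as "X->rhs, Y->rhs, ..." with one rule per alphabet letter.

A->CBD, B->DAC, C->ACC, D->DB

  step 0 ⇒ step 1: AAAA ⇒ CBD·CBD·CBD·CBD
    A ↦ CBD
    B ↦ DAC  (constrained at step 1)
    C ↦ ACC  (constrained at step 1)
    D ↦ DB  (constrained at step 1)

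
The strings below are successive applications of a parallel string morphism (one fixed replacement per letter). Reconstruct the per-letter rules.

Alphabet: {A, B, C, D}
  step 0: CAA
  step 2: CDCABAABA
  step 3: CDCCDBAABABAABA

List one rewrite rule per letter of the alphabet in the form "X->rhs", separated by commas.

  step 2 ⇒ step 3: CDCABAABA ⇒ CD·C·CD·BA·A·BA·BA·A·BA
    A ↦ BA
    B ↦ A
    C ↦ CD
    D ↦ C

A->BA, B->A, C->CD, D->C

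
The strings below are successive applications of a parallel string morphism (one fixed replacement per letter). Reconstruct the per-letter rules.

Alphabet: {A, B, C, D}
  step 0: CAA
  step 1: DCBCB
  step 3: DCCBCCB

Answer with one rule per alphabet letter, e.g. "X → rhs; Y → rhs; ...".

  step 0 ⇒ step 1: CAA ⇒ D·CB·CB
    A ↦ CB
    C ↦ D
    B ↦ A  (constrained at step 1)
    D ↦ C  (constrained at step 1)

A->CB, B->A, C->D, D->C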